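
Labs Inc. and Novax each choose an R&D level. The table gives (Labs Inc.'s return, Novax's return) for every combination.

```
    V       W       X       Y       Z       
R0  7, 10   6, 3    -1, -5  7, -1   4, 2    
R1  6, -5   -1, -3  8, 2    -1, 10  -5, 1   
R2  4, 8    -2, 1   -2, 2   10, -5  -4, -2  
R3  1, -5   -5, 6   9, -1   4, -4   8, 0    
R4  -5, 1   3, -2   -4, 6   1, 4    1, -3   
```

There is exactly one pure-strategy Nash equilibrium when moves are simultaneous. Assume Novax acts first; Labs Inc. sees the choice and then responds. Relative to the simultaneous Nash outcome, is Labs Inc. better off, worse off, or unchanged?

unchanged

Labs Inc. best-responds to each possible Novax move:
- V → Labs Inc. plays R0 (best of 7, 6, 4, 1, -5); Novax gets 10.
- W → Labs Inc. plays R0 (best of 6, -1, -2, -5, 3); Novax gets 3.
- X → Labs Inc. plays R3 (best of -1, 8, -2, 9, -4); Novax gets -1.
- Y → Labs Inc. plays R2 (best of 7, -1, 10, 4, 1); Novax gets -5.
- Z → Labs Inc. plays R3 (best of 4, -5, -4, 8, 1); Novax gets 0.
Novax's induced payoffs are 10, 3, -1, -5, 0, so Novax commits to V. Subgame-perfect outcome: (R0, V) with payoffs (7, 10).
Now find the simultaneous Nash equilibrium.
Labs Inc.'s best replies: V→R0; W→R0; X→R3; Y→R2; Z→R3.
Novax's best replies: R0→V; R1→Y; R2→V; R3→W; R4→X.
Only (R0, V) has each player best-responding; Nash payoffs (7, 10).
Labs Inc. earns 7 sequentially versus 7 at the Nash outcome: unchanged.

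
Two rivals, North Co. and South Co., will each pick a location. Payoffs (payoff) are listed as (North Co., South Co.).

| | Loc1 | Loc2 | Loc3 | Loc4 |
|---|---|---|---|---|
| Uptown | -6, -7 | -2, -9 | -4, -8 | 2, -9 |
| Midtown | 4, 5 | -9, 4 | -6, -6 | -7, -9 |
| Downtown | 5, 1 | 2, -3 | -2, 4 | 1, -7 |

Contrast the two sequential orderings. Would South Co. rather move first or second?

second

If North Co. leads: South Co.'s best replies are Uptown→Loc1, Midtown→Loc1, Downtown→Loc3; North Co.'s induced payoffs -6, 4, -2; outcome (Midtown, Loc1), payoffs (4, 5).
If South Co. leads: North Co.'s best replies are Loc1→Downtown, Loc2→Downtown, Loc3→Downtown, Loc4→Uptown; South Co.'s induced payoffs 1, -3, 4, -9; outcome (Downtown, Loc3), payoffs (-2, 4).
South Co. gets 4 moving first and 5 moving second, so South Co. prefers to move second.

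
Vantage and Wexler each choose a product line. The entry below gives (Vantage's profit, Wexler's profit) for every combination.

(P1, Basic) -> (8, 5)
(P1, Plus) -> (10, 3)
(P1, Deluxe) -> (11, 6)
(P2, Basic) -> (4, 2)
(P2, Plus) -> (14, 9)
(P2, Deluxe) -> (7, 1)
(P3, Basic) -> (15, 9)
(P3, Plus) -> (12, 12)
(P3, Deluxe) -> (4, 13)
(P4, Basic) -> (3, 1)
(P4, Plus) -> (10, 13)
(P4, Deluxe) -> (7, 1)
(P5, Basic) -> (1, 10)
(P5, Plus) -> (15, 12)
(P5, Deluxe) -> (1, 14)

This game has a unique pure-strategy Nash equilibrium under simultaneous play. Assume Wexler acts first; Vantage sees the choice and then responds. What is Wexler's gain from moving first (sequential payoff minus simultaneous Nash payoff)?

6

Vantage best-responds to each possible Wexler move:
- Basic: Vantage compares 8, 4, 15, 3, 1 and picks P3; Wexler would get 9.
- Plus: Vantage compares 10, 14, 12, 10, 15 and picks P5; Wexler would get 12.
- Deluxe: Vantage compares 11, 7, 4, 7, 1 and picks P1; Wexler would get 6.
Wexler's induced payoffs are 9, 12, 6, so Wexler commits to Plus. Subgame-perfect outcome: (P5, Plus) with payoffs (15, 12).
For the simultaneous game, intersect best replies.
Vantage's best replies: Basic→P3; Plus→P5; Deluxe→P1.
Wexler's best replies: P1→Deluxe; P2→Plus; P3→Deluxe; P4→Plus; P5→Deluxe.
Only (P1, Deluxe) has each player best-responding; Nash payoffs (11, 6).
Wexler's commitment gain: 12 − 6 = 6.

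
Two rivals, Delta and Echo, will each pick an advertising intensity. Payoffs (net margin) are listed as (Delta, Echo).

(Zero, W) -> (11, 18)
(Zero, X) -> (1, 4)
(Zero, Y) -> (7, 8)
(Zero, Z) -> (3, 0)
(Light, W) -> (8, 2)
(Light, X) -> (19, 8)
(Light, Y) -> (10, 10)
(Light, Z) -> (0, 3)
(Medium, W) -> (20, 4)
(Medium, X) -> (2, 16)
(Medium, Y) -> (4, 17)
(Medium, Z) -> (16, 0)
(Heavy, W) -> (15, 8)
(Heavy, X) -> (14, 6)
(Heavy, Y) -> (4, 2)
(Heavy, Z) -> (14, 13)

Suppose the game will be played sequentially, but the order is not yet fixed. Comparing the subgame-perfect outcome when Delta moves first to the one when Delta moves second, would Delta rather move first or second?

first

If Delta leads: Echo's best replies are Zero→W, Light→Y, Medium→Y, Heavy→Z; Delta's induced payoffs 11, 10, 4, 14; outcome (Heavy, Z), payoffs (14, 13).
If Echo leads: Delta's best replies are W→Medium, X→Light, Y→Light, Z→Medium; Echo's induced payoffs 4, 8, 10, 0; outcome (Light, Y), payoffs (10, 10).
Delta gets 14 moving first and 10 moving second, so Delta prefers to move first.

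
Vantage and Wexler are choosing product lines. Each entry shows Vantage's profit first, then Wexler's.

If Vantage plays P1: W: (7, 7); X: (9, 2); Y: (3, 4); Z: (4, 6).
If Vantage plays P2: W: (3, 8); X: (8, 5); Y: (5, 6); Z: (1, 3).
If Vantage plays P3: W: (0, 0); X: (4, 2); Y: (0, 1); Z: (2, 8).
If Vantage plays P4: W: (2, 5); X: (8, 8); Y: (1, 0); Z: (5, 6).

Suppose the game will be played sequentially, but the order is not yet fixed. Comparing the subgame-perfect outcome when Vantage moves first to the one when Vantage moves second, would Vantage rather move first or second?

first

If Vantage leads: Wexler's best replies are P1→W, P2→W, P3→Z, P4→X; Vantage's induced payoffs 7, 3, 2, 8; outcome (P4, X), payoffs (8, 8).
If Wexler leads: Vantage's best replies are W→P1, X→P1, Y→P2, Z→P4; Wexler's induced payoffs 7, 2, 6, 6; outcome (P1, W), payoffs (7, 7).
Vantage gets 8 moving first and 7 moving second, so Vantage prefers to move first.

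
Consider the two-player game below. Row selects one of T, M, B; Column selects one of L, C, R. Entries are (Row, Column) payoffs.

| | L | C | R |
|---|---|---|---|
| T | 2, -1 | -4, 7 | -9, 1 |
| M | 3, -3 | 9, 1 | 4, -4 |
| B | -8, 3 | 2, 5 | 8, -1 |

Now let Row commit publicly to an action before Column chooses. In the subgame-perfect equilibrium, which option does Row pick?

Backward induction with Row moving first.
- T → Column plays C (best of -1, 7, 1); Row gets -4.
- M → Column plays C (best of -3, 1, -4); Row gets 9.
- B → Column plays C (best of 3, 5, -1); Row gets 2.
Row's induced payoffs are -4, 9, 2, so Row commits to M. Subgame-perfect outcome: (M, C) with payoffs (9, 1).

M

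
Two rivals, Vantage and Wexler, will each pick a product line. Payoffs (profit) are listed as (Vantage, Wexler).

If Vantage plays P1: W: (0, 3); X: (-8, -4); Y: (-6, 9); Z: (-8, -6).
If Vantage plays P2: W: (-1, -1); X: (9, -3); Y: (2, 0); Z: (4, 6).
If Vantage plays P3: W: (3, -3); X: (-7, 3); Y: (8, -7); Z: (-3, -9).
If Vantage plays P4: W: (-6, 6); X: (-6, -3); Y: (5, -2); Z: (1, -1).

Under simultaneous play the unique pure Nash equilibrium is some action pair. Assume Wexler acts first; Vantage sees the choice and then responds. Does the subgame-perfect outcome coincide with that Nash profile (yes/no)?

Solve by backward induction (Wexler leads).
- W: BR = P3, leader payoff -3.
- X: BR = P2, leader payoff -3.
- Y: BR = P3, leader payoff -7.
- Z: BR = P2, leader payoff 6.
Wexler's induced payoffs are -3, -3, -7, 6, so Wexler commits to Z. Subgame-perfect outcome: (P2, Z) with payoffs (4, 6).
Now find the simultaneous Nash equilibrium.
Vantage's best replies: W→P3; X→P2; Y→P3; Z→P2.
Wexler's best replies: P1→Y; P2→Z; P3→X; P4→W.
Only (P2, Z) has each player best-responding; Nash payoffs (4, 6).
Sequential outcome (P2, Z) coincides with the Nash profile (P2, Z).

yes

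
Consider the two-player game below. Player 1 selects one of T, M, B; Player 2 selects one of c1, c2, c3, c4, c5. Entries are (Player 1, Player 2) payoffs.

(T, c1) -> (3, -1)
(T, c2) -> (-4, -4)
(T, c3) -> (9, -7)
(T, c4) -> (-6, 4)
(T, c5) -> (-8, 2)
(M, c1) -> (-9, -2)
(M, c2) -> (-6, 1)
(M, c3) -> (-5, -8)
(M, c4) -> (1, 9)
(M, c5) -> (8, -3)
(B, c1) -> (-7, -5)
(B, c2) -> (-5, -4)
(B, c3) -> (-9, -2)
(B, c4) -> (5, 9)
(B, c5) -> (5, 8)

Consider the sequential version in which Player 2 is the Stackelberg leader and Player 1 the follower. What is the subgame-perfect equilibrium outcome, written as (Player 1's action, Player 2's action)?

Work backward from Player 1's decision.
- c1: BR = T, leader payoff -1.
- c2: BR = T, leader payoff -4.
- c3: BR = T, leader payoff -7.
- c4: BR = B, leader payoff 9.
- c5: BR = M, leader payoff -3.
Among -1, -4, -7, 9, -3, the best is 9 at c4. Subgame-perfect outcome: (B, c4) with payoffs (5, 9).

(B, c4)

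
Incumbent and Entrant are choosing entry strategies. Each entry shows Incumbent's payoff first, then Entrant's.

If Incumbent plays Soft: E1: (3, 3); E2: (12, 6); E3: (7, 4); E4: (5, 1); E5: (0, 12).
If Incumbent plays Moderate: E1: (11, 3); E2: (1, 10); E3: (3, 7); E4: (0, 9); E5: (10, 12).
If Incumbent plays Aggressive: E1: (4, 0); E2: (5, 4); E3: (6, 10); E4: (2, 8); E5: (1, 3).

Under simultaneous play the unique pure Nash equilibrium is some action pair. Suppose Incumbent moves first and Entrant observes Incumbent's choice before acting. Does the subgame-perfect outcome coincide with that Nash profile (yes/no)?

yes

Entrant best-responds to each possible Incumbent move:
- Soft: BR = E5, leader payoff 0.
- Moderate: BR = E5, leader payoff 10.
- Aggressive: BR = E3, leader payoff 6.
Maximizing over 0, 10, 6, Incumbent chooses Moderate. Subgame-perfect outcome: (Moderate, E5) with payoffs (10, 12).
Now find the simultaneous Nash equilibrium.
Incumbent's best replies: E1→Moderate; E2→Soft; E3→Soft; E4→Soft; E5→Moderate.
Entrant's best replies: Soft→E5; Moderate→E5; Aggressive→E3.
The unique mutual best reply is (Moderate, E5), giving (10, 12).
Sequential outcome (Moderate, E5) coincides with the Nash profile (Moderate, E5).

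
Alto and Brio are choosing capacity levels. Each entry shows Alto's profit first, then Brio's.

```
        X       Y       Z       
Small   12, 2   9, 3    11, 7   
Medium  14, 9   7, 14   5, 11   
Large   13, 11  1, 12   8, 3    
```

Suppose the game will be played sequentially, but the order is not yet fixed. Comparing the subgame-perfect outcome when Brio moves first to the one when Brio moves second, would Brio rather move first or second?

first

If Alto leads: Brio's best replies are Small→Z, Medium→Y, Large→Y; Alto's induced payoffs 11, 7, 1; outcome (Small, Z), payoffs (11, 7).
If Brio leads: Alto's best replies are X→Medium, Y→Small, Z→Small; Brio's induced payoffs 9, 3, 7; outcome (Medium, X), payoffs (14, 9).
Brio gets 9 moving first and 7 moving second, so Brio prefers to move first.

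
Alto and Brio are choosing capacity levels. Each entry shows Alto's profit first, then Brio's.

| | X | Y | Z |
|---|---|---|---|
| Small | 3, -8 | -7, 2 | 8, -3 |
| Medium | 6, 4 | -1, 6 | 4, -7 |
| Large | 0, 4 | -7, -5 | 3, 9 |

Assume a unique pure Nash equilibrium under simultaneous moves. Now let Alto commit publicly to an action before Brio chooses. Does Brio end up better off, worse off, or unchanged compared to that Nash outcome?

Solve by backward induction (Alto leads).
- Small: BR = Y, leader payoff -7.
- Medium: BR = Y, leader payoff -1.
- Large: BR = Z, leader payoff 3.
Alto's induced payoffs are -7, -1, 3, so Alto commits to Large. Subgame-perfect outcome: (Large, Z) with payoffs (3, 9).
Under simultaneous play:
Alto's best replies: X→Medium; Y→Medium; Z→Small.
Brio's best replies: Small→Y; Medium→Y; Large→Z.
The unique mutual best reply is (Medium, Y), giving (-1, 6).
Brio earns 9 sequentially versus 6 at the Nash outcome: better off.

better off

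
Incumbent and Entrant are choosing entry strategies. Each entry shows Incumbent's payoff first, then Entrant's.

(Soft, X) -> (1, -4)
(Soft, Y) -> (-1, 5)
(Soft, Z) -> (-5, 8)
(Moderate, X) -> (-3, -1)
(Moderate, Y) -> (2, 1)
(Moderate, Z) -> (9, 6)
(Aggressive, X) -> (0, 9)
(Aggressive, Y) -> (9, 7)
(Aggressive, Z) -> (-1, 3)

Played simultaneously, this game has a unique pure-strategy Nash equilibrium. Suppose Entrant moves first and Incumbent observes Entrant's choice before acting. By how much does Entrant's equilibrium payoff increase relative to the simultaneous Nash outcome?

Incumbent best-responds to each possible Entrant move:
- X: Incumbent compares 1, -3, 0 and picks Soft; Entrant would get -4.
- Y: Incumbent compares -1, 2, 9 and picks Aggressive; Entrant would get 7.
- Z: Incumbent compares -5, 9, -1 and picks Moderate; Entrant would get 6.
Maximizing over -4, 7, 6, Entrant chooses Y. Subgame-perfect outcome: (Aggressive, Y) with payoffs (9, 7).
Now find the simultaneous Nash equilibrium.
Incumbent's best replies: X→Soft; Y→Aggressive; Z→Moderate.
Entrant's best replies: Soft→Z; Moderate→Z; Aggressive→X.
Only (Moderate, Z) has each player best-responding; Nash payoffs (9, 6).
Entrant's commitment gain: 7 − 6 = 1.

1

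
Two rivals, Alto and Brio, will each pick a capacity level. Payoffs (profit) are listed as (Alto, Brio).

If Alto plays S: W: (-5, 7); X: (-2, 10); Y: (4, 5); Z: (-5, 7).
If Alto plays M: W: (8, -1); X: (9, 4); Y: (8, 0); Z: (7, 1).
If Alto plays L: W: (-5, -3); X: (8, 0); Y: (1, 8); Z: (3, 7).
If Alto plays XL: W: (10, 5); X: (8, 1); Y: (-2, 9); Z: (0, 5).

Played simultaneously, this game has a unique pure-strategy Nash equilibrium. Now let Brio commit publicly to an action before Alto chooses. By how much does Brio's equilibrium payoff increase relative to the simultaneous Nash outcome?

Alto best-responds to each possible Brio move:
- W: Alto compares -5, 8, -5, 10 and picks XL; Brio would get 5.
- X: Alto compares -2, 9, 8, 8 and picks M; Brio would get 4.
- Y: Alto compares 4, 8, 1, -2 and picks M; Brio would get 0.
- Z: Alto compares -5, 7, 3, 0 and picks M; Brio would get 1.
Among 5, 4, 0, 1, the best is 5 at W. Subgame-perfect outcome: (XL, W) with payoffs (10, 5).
Now find the simultaneous Nash equilibrium.
Alto's best replies: W→XL; X→M; Y→M; Z→M.
Brio's best replies: S→X; M→X; L→Y; XL→Y.
Only (M, X) has each player best-responding; Nash payoffs (9, 4).
Brio's commitment gain: 5 − 4 = 1.

1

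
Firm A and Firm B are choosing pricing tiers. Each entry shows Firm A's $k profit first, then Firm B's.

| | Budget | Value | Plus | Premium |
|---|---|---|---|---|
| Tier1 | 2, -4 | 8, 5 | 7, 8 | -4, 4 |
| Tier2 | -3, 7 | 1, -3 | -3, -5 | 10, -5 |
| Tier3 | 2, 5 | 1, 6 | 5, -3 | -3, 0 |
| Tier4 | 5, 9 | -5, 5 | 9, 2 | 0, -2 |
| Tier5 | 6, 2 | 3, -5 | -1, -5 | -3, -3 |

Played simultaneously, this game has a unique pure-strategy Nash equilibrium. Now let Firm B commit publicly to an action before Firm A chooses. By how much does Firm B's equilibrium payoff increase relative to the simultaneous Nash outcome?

3

Work backward from Firm A's decision.
- Budget: BR = Tier5, leader payoff 2.
- Value: BR = Tier1, leader payoff 5.
- Plus: BR = Tier4, leader payoff 2.
- Premium: BR = Tier2, leader payoff -5.
Firm B's induced payoffs are 2, 5, 2, -5, so Firm B commits to Value. Subgame-perfect outcome: (Tier1, Value) with payoffs (8, 5).
Now find the simultaneous Nash equilibrium.
Firm A's best replies: Budget→Tier5; Value→Tier1; Plus→Tier4; Premium→Tier2.
Firm B's best replies: Tier1→Plus; Tier2→Budget; Tier3→Value; Tier4→Budget; Tier5→Budget.
The unique mutual best reply is (Tier5, Budget), giving (6, 2).
Firm B's commitment gain: 5 − 2 = 3.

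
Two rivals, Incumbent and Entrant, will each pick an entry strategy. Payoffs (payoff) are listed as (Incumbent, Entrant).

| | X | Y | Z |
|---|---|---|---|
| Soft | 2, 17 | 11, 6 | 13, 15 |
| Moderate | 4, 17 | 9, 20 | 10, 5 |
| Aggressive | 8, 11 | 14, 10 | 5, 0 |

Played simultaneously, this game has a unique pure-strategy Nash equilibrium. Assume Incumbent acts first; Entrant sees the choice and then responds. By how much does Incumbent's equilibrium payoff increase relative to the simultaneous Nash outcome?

1

Solve by backward induction (Incumbent leads).
- Soft: Entrant compares 17, 6, 15 and picks X; Incumbent would get 2.
- Moderate: Entrant compares 17, 20, 5 and picks Y; Incumbent would get 9.
- Aggressive: Entrant compares 11, 10, 0 and picks X; Incumbent would get 8.
Among 2, 9, 8, the best is 9 at Moderate. Subgame-perfect outcome: (Moderate, Y) with payoffs (9, 20).
Now find the simultaneous Nash equilibrium.
Incumbent's best replies: X→Aggressive; Y→Aggressive; Z→Soft.
Entrant's best replies: Soft→X; Moderate→Y; Aggressive→X.
Only (Aggressive, X) has each player best-responding; Nash payoffs (8, 11).
Incumbent's commitment gain: 9 − 8 = 1.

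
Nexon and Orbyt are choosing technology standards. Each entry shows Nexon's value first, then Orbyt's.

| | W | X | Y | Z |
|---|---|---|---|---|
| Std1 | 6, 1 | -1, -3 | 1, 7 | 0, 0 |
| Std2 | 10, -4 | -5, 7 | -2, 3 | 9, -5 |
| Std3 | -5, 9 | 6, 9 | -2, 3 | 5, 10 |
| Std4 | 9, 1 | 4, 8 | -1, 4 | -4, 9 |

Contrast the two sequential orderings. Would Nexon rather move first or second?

second

If Nexon leads: Orbyt's best replies are Std1→Y, Std2→X, Std3→Z, Std4→Z; Nexon's induced payoffs 1, -5, 5, -4; outcome (Std3, Z), payoffs (5, 10).
If Orbyt leads: Nexon's best replies are W→Std2, X→Std3, Y→Std1, Z→Std2; Orbyt's induced payoffs -4, 9, 7, -5; outcome (Std3, X), payoffs (6, 9).
Nexon gets 5 moving first and 6 moving second, so Nexon prefers to move second.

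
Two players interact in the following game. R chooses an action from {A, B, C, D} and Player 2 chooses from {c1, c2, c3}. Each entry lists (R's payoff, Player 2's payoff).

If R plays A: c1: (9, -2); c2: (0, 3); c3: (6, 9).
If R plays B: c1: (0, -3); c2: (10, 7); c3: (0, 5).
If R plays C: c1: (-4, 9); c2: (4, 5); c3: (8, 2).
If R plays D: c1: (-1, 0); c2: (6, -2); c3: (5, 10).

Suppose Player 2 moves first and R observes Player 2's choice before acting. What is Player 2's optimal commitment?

c2

R best-responds to each possible Player 2 move:
- c1: R compares 9, 0, -4, -1 and picks A; Player 2 would get -2.
- c2: R compares 0, 10, 4, 6 and picks B; Player 2 would get 7.
- c3: R compares 6, 0, 8, 5 and picks C; Player 2 would get 2.
Among -2, 7, 2, the best is 7 at c2. Subgame-perfect outcome: (B, c2) with payoffs (10, 7).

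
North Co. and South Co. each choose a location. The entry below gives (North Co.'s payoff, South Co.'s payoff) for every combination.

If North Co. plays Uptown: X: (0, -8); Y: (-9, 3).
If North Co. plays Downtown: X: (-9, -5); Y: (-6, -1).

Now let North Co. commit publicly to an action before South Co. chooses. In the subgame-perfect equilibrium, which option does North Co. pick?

Backward induction with North Co. moving first.
- Uptown: BR = Y, leader payoff -9.
- Downtown: BR = Y, leader payoff -6.
Among -9, -6, the best is -6 at Downtown. Subgame-perfect outcome: (Downtown, Y) with payoffs (-6, -1).

Downtown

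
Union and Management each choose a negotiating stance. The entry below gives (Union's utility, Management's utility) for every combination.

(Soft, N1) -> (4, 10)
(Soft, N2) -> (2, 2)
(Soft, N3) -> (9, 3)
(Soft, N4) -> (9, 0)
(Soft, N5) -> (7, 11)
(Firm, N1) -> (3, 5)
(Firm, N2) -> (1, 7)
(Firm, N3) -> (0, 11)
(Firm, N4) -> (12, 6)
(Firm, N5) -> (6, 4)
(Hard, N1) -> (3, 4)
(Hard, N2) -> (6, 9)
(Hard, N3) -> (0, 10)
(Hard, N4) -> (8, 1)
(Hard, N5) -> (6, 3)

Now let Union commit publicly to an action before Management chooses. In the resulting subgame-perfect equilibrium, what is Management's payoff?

11

Work backward from Management's decision.
- Soft: BR = N5, leader payoff 7.
- Firm: BR = N3, leader payoff 0.
- Hard: BR = N3, leader payoff 0.
Among 7, 0, 0, the best is 7 at Soft. Subgame-perfect outcome: (Soft, N5) with payoffs (7, 11).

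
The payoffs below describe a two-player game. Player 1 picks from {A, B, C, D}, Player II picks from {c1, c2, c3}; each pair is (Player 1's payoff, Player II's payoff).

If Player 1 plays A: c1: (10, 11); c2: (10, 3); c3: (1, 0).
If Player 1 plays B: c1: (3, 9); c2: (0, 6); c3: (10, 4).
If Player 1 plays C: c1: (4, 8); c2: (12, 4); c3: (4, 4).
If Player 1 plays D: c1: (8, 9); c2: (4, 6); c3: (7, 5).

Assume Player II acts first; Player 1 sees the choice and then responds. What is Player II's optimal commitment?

Solve by backward induction (Player II leads).
- c1: Player 1 compares 10, 3, 4, 8 and picks A; Player II would get 11.
- c2: Player 1 compares 10, 0, 12, 4 and picks C; Player II would get 4.
- c3: Player 1 compares 1, 10, 4, 7 and picks B; Player II would get 4.
Player II's induced payoffs are 11, 4, 4, so Player II commits to c1. Subgame-perfect outcome: (A, c1) with payoffs (10, 11).

c1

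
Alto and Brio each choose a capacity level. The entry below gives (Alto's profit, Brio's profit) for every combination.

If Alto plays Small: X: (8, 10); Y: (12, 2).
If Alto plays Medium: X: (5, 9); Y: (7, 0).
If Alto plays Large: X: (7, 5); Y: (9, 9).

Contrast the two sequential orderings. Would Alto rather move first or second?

If Alto leads: Brio's best replies are Small→X, Medium→X, Large→Y; Alto's induced payoffs 8, 5, 9; outcome (Large, Y), payoffs (9, 9).
If Brio leads: Alto's best replies are X→Small, Y→Small; Brio's induced payoffs 10, 2; outcome (Small, X), payoffs (8, 10).
Alto gets 9 moving first and 8 moving second, so Alto prefers to move first.

first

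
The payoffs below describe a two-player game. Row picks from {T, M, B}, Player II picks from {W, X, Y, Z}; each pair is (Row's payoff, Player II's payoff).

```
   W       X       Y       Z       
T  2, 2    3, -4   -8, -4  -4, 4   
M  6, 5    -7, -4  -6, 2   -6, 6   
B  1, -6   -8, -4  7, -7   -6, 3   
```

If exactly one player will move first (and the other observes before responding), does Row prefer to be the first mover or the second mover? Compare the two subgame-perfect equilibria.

If Row leads: Player II's best replies are T→Z, M→Z, B→Z; Row's induced payoffs -4, -6, -6; outcome (T, Z), payoffs (-4, 4).
If Player II leads: Row's best replies are W→M, X→T, Y→B, Z→T; Player II's induced payoffs 5, -4, -7, 4; outcome (M, W), payoffs (6, 5).
Row gets -4 moving first and 6 moving second, so Row prefers to move second.

second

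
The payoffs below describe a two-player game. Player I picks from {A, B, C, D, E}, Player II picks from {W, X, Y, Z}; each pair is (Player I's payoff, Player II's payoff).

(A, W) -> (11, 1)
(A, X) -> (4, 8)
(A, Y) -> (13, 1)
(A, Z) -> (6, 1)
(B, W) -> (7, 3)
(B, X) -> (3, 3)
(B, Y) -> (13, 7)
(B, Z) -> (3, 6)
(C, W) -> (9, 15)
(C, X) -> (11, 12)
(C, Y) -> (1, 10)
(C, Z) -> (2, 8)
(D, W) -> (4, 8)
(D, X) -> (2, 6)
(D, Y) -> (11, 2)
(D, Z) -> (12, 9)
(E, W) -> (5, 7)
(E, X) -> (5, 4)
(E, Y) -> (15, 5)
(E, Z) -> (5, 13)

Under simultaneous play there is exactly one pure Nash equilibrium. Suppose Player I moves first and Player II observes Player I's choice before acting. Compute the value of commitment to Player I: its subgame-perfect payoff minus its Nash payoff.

Backward induction with Player I moving first.
- A: Player II compares 1, 8, 1, 1 and picks X; Player I would get 4.
- B: Player II compares 3, 3, 7, 6 and picks Y; Player I would get 13.
- C: Player II compares 15, 12, 10, 8 and picks W; Player I would get 9.
- D: Player II compares 8, 6, 2, 9 and picks Z; Player I would get 12.
- E: Player II compares 7, 4, 5, 13 and picks Z; Player I would get 5.
Player I's induced payoffs are 4, 13, 9, 12, 5, so Player I commits to B. Subgame-perfect outcome: (B, Y) with payoffs (13, 7).
For the simultaneous game, intersect best replies.
Player I's best replies: W→A; X→C; Y→E; Z→D.
Player II's best replies: A→X; B→Y; C→W; D→Z; E→Z.
The unique mutual best reply is (D, Z), giving (12, 9).
Player I's commitment gain: 13 − 12 = 1.

1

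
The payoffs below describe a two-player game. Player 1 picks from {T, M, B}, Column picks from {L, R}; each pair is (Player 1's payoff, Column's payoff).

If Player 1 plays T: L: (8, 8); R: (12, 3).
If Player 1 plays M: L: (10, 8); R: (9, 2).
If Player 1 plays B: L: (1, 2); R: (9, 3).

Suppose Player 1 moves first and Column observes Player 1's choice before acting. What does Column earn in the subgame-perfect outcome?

8

Backward induction with Player 1 moving first.
- T → Column plays L (best of 8, 3); Player 1 gets 8.
- M → Column plays L (best of 8, 2); Player 1 gets 10.
- B → Column plays R (best of 2, 3); Player 1 gets 9.
Player 1's induced payoffs are 8, 10, 9, so Player 1 commits to M. Subgame-perfect outcome: (M, L) with payoffs (10, 8).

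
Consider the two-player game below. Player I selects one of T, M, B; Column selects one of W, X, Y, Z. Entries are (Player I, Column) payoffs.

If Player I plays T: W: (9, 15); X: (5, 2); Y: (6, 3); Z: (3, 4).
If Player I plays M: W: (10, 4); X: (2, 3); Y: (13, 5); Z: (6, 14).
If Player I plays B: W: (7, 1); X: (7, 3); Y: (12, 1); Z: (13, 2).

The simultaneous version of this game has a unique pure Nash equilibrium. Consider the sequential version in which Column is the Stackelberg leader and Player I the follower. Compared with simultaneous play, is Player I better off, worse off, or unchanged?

better off

Work backward from Player I's decision.
- W → Player I plays M (best of 9, 10, 7); Column gets 4.
- X → Player I plays B (best of 5, 2, 7); Column gets 3.
- Y → Player I plays M (best of 6, 13, 12); Column gets 5.
- Z → Player I plays B (best of 3, 6, 13); Column gets 2.
Maximizing over 4, 3, 5, 2, Column chooses Y. Subgame-perfect outcome: (M, Y) with payoffs (13, 5).
Under simultaneous play:
Player I's best replies: W→M; X→B; Y→M; Z→B.
Column's best replies: T→W; M→Z; B→X.
Only (B, X) has each player best-responding; Nash payoffs (7, 3).
Player I earns 13 sequentially versus 7 at the Nash outcome: better off.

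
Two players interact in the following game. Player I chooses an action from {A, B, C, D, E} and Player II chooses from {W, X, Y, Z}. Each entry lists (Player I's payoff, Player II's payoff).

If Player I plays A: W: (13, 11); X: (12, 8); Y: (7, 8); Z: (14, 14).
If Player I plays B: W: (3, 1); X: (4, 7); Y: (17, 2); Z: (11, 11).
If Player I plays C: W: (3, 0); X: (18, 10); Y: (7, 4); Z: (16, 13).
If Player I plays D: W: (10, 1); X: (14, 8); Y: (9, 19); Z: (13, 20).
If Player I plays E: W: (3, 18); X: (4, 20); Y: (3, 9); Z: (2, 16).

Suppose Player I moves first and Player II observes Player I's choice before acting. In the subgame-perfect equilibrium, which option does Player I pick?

C

Work backward from Player II's decision.
- A: BR = Z, leader payoff 14.
- B: BR = Z, leader payoff 11.
- C: BR = Z, leader payoff 16.
- D: BR = Z, leader payoff 13.
- E: BR = X, leader payoff 4.
Maximizing over 14, 11, 16, 13, 4, Player I chooses C. Subgame-perfect outcome: (C, Z) with payoffs (16, 13).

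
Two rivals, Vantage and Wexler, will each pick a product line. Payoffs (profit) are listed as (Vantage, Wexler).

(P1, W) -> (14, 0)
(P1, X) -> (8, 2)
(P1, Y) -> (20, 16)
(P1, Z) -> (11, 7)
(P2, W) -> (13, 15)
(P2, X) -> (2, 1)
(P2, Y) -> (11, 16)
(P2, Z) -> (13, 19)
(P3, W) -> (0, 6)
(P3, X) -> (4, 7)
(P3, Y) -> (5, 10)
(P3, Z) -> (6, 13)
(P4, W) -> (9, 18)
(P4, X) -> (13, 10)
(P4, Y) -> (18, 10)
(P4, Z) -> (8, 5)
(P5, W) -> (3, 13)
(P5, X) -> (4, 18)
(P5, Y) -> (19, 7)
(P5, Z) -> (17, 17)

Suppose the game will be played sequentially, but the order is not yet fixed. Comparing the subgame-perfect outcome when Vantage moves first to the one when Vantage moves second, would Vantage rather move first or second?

first

If Vantage leads: Wexler's best replies are P1→Y, P2→Z, P3→Z, P4→W, P5→X; Vantage's induced payoffs 20, 13, 6, 9, 4; outcome (P1, Y), payoffs (20, 16).
If Wexler leads: Vantage's best replies are W→P1, X→P4, Y→P1, Z→P5; Wexler's induced payoffs 0, 10, 16, 17; outcome (P5, Z), payoffs (17, 17).
Vantage gets 20 moving first and 17 moving second, so Vantage prefers to move first.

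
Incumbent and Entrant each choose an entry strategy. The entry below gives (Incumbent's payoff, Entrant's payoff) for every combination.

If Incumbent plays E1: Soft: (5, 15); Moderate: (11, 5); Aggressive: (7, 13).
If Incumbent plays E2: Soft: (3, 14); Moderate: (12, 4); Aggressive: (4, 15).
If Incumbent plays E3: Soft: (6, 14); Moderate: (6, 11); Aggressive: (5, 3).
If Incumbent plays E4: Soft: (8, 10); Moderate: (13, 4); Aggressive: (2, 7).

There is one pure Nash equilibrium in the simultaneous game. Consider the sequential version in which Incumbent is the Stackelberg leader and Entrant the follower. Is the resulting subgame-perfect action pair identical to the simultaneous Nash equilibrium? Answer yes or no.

yes

Work backward from Entrant's decision.
- E1 → Entrant plays Soft (best of 15, 5, 13); Incumbent gets 5.
- E2 → Entrant plays Aggressive (best of 14, 4, 15); Incumbent gets 4.
- E3 → Entrant plays Soft (best of 14, 11, 3); Incumbent gets 6.
- E4 → Entrant plays Soft (best of 10, 4, 7); Incumbent gets 8.
Maximizing over 5, 4, 6, 8, Incumbent chooses E4. Subgame-perfect outcome: (E4, Soft) with payoffs (8, 10).
For the simultaneous game, intersect best replies.
Incumbent's best replies: Soft→E4; Moderate→E4; Aggressive→E1.
Entrant's best replies: E1→Soft; E2→Aggressive; E3→Soft; E4→Soft.
Only (E4, Soft) has each player best-responding; Nash payoffs (8, 10).
Sequential outcome (E4, Soft) coincides with the Nash profile (E4, Soft).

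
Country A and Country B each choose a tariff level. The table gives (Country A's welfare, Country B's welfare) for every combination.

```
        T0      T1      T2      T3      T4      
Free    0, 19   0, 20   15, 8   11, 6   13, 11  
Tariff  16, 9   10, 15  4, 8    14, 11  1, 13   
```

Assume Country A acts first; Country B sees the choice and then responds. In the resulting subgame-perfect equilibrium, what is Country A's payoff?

10

Backward induction with Country A moving first.
- Free: Country B compares 19, 20, 8, 6, 11 and picks T1; Country A would get 0.
- Tariff: Country B compares 9, 15, 8, 11, 13 and picks T1; Country A would get 10.
Among 0, 10, the best is 10 at Tariff. Subgame-perfect outcome: (Tariff, T1) with payoffs (10, 15).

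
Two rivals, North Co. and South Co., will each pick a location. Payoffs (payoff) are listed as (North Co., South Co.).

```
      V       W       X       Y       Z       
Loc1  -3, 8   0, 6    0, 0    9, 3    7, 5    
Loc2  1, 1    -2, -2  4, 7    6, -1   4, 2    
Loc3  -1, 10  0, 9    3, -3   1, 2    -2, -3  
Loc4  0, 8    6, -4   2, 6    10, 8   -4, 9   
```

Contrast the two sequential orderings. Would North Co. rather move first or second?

second

If North Co. leads: South Co.'s best replies are Loc1→V, Loc2→X, Loc3→V, Loc4→Z; North Co.'s induced payoffs -3, 4, -1, -4; outcome (Loc2, X), payoffs (4, 7).
If South Co. leads: North Co.'s best replies are V→Loc2, W→Loc4, X→Loc2, Y→Loc4, Z→Loc1; South Co.'s induced payoffs 1, -4, 7, 8, 5; outcome (Loc4, Y), payoffs (10, 8).
North Co. gets 4 moving first and 10 moving second, so North Co. prefers to move second.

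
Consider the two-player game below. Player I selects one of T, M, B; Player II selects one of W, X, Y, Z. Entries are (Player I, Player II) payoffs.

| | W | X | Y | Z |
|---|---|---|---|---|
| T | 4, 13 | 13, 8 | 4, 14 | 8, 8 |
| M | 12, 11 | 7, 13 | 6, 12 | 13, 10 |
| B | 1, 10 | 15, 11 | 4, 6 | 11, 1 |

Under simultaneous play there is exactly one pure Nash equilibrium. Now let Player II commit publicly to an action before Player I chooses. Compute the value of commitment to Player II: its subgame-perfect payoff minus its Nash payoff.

Solve by backward induction (Player II leads).
- W → Player I plays M (best of 4, 12, 1); Player II gets 11.
- X → Player I plays B (best of 13, 7, 15); Player II gets 11.
- Y → Player I plays M (best of 4, 6, 4); Player II gets 12.
- Z → Player I plays M (best of 8, 13, 11); Player II gets 10.
Maximizing over 11, 11, 12, 10, Player II chooses Y. Subgame-perfect outcome: (M, Y) with payoffs (6, 12).
Now find the simultaneous Nash equilibrium.
Player I's best replies: W→M; X→B; Y→M; Z→M.
Player II's best replies: T→Y; M→X; B→X.
The unique mutual best reply is (B, X), giving (15, 11).
Player II's commitment gain: 12 − 11 = 1.

1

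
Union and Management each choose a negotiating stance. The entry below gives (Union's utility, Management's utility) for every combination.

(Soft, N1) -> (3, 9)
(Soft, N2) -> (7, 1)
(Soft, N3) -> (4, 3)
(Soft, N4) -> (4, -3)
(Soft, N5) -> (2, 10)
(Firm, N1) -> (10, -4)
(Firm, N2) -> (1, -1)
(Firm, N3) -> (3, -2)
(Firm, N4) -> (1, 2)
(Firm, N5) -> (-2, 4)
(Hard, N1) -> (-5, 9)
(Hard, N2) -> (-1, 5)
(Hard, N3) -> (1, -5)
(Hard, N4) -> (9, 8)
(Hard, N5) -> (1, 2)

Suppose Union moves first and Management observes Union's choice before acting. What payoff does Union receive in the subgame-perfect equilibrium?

Solve by backward induction (Union leads).
- Soft → Management plays N5 (best of 9, 1, 3, -3, 10); Union gets 2.
- Firm → Management plays N5 (best of -4, -1, -2, 2, 4); Union gets -2.
- Hard → Management plays N1 (best of 9, 5, -5, 8, 2); Union gets -5.
Maximizing over 2, -2, -5, Union chooses Soft. Subgame-perfect outcome: (Soft, N5) with payoffs (2, 10).

2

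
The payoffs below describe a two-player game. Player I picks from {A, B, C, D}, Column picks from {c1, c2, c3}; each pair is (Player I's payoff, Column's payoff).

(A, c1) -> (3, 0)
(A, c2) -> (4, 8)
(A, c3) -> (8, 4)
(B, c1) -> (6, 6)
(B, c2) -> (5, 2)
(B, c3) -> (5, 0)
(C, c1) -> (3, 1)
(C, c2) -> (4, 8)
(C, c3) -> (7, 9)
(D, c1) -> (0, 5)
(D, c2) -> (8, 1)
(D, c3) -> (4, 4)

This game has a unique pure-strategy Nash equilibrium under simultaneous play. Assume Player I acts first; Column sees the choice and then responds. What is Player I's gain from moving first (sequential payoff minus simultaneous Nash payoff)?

1

Solve by backward induction (Player I leads).
- A: BR = c2, leader payoff 4.
- B: BR = c1, leader payoff 6.
- C: BR = c3, leader payoff 7.
- D: BR = c1, leader payoff 0.
Among 4, 6, 7, 0, the best is 7 at C. Subgame-perfect outcome: (C, c3) with payoffs (7, 9).
For the simultaneous game, intersect best replies.
Player I's best replies: c1→B; c2→D; c3→A.
Column's best replies: A→c2; B→c1; C→c3; D→c1.
Only (B, c1) has each player best-responding; Nash payoffs (6, 6).
Player I's commitment gain: 7 − 6 = 1.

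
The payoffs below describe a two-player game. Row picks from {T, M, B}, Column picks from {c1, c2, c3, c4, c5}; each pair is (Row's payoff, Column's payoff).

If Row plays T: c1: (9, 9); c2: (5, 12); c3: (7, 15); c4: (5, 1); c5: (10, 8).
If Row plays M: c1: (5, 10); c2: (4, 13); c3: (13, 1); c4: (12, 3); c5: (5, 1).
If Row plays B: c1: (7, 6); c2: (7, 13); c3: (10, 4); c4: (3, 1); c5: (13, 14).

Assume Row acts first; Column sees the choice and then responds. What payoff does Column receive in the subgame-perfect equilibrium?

14

Column best-responds to each possible Row move:
- T: Column compares 9, 12, 15, 1, 8 and picks c3; Row would get 7.
- M: Column compares 10, 13, 1, 3, 1 and picks c2; Row would get 4.
- B: Column compares 6, 13, 4, 1, 14 and picks c5; Row would get 13.
Among 7, 4, 13, the best is 13 at B. Subgame-perfect outcome: (B, c5) with payoffs (13, 14).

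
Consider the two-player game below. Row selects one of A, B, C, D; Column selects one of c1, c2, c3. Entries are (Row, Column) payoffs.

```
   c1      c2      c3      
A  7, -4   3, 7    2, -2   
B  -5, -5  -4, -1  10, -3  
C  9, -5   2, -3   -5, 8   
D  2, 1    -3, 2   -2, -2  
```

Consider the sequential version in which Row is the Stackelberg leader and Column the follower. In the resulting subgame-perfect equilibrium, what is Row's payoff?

Column best-responds to each possible Row move:
- A → Column plays c2 (best of -4, 7, -2); Row gets 3.
- B → Column plays c2 (best of -5, -1, -3); Row gets -4.
- C → Column plays c3 (best of -5, -3, 8); Row gets -5.
- D → Column plays c2 (best of 1, 2, -2); Row gets -3.
Maximizing over 3, -4, -5, -3, Row chooses A. Subgame-perfect outcome: (A, c2) with payoffs (3, 7).

3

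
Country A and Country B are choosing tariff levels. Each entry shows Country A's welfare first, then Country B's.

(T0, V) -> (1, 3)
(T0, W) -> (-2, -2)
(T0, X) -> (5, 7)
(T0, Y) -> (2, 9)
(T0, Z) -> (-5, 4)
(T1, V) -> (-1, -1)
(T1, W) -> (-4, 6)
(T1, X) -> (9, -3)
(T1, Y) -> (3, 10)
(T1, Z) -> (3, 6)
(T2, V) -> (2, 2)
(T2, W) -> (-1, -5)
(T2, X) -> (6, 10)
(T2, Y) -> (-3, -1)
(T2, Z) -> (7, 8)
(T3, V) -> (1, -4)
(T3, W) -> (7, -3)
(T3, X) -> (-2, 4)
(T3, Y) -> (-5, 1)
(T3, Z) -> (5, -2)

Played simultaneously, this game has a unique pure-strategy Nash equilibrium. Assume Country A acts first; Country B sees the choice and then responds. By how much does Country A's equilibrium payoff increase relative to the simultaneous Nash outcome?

3

Solve by backward induction (Country A leads).
- T0: BR = Y, leader payoff 2.
- T1: BR = Y, leader payoff 3.
- T2: BR = X, leader payoff 6.
- T3: BR = X, leader payoff -2.
Maximizing over 2, 3, 6, -2, Country A chooses T2. Subgame-perfect outcome: (T2, X) with payoffs (6, 10).
Under simultaneous play:
Country A's best replies: V→T2; W→T3; X→T1; Y→T1; Z→T2.
Country B's best replies: T0→Y; T1→Y; T2→X; T3→X.
Only (T1, Y) has each player best-responding; Nash payoffs (3, 10).
Country A's commitment gain: 6 − 3 = 3.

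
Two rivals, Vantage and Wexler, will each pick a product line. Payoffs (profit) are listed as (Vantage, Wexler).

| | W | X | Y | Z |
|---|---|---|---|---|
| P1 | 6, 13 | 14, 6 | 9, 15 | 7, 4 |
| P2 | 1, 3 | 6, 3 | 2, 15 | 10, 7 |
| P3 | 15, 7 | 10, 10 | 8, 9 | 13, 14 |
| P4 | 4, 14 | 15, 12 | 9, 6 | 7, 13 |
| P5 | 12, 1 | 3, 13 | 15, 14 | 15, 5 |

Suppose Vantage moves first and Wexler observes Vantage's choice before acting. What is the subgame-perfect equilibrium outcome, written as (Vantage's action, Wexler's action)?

Backward induction with Vantage moving first.
- P1 → Wexler plays Y (best of 13, 6, 15, 4); Vantage gets 9.
- P2 → Wexler plays Y (best of 3, 3, 15, 7); Vantage gets 2.
- P3 → Wexler plays Z (best of 7, 10, 9, 14); Vantage gets 13.
- P4 → Wexler plays W (best of 14, 12, 6, 13); Vantage gets 4.
- P5 → Wexler plays Y (best of 1, 13, 14, 5); Vantage gets 15.
Vantage's induced payoffs are 9, 2, 13, 4, 15, so Vantage commits to P5. Subgame-perfect outcome: (P5, Y) with payoffs (15, 14).

(P5, Y)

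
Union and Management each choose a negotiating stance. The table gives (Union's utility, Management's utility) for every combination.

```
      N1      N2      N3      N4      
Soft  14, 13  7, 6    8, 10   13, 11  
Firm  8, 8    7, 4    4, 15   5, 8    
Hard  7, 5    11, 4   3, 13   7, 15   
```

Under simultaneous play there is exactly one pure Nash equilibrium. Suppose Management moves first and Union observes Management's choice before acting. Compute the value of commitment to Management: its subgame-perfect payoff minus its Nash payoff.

Union best-responds to each possible Management move:
- N1 → Union plays Soft (best of 14, 8, 7); Management gets 13.
- N2 → Union plays Hard (best of 7, 7, 11); Management gets 4.
- N3 → Union plays Soft (best of 8, 4, 3); Management gets 10.
- N4 → Union plays Soft (best of 13, 5, 7); Management gets 11.
Maximizing over 13, 4, 10, 11, Management chooses N1. Subgame-perfect outcome: (Soft, N1) with payoffs (14, 13).
For the simultaneous game, intersect best replies.
Union's best replies: N1→Soft; N2→Hard; N3→Soft; N4→Soft.
Management's best replies: Soft→N1; Firm→N3; Hard→N4.
Only (Soft, N1) has each player best-responding; Nash payoffs (14, 13).
Management's commitment gain: 13 − 13 = 0.

0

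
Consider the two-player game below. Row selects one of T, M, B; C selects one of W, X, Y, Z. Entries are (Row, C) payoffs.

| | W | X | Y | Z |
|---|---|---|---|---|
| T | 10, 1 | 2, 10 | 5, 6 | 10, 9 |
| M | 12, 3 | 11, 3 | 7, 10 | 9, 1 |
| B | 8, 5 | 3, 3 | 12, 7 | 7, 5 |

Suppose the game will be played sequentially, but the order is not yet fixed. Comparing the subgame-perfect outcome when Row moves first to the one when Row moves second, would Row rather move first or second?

first

If Row leads: C's best replies are T→X, M→Y, B→Y; Row's induced payoffs 2, 7, 12; outcome (B, Y), payoffs (12, 7).
If C leads: Row's best replies are W→M, X→M, Y→B, Z→T; C's induced payoffs 3, 3, 7, 9; outcome (T, Z), payoffs (10, 9).
Row gets 12 moving first and 10 moving second, so Row prefers to move first.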